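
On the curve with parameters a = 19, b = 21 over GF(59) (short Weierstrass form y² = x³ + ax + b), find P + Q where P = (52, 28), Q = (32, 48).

(52, 28) + (32, 48). λ = (48 - 28)/(32 - 52) ≡ 20/39 mod 59. 39⁻¹ ≡ 56 (mod 59), so λ ≡ 58.
  x = λ² - 52 - 32 = 3364 - 84 ≡ 35; y = λ·(52 - 35) - 28 ≡ 14. → (35, 14)

(35, 14)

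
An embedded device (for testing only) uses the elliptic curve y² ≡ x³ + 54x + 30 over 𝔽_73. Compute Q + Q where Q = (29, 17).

(72, 11)

tangent at (29, 17): λ = (3·29² + 54)/(2·17) ≡ 22/34. 34⁻¹ ≡ 58 (mod 73) since 34·58 = 1972 ≡ 1, so λ ≡ 22·58 ≡ 35.
  x = λ² - 29 - 29 = 1225 - 58 ≡ 72; y = λ·(29 - 72) - 17 ≡ 11. → (72, 11)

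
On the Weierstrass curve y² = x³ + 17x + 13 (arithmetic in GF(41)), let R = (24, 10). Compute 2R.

tangent at (24, 10): λ = (3·24² + 17)/(2·10) ≡ 23/20. 20⁻¹ ≡ 39 (mod 41), so λ ≡ 23·39 ≡ 36.
  x = λ² - 24 - 24 = 1296 - 48 ≡ 18; y = λ·(24 - 18) - 10 ≡ 1. → (18, 1)

(18, 1)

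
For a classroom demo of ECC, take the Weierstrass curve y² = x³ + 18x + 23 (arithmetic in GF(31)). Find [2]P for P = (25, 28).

(19, 1)

tangent at (25, 28): λ = (3·25² + 18)/(2·28) ≡ 2/25. 25⁻¹ ≡ 5 (mod 31), so λ ≡ 2·5 ≡ 10.
  x = λ² - 25 - 25 = 100 - 50 ≡ 19; y = λ·(25 - 19) - 28 ≡ 1. → (19, 1)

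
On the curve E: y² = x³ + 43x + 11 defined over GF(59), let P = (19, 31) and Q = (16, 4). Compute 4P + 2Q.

(29, 10)

First 4P:
Double-and-add on 4 = (100)₂. Start with P = (19, 31) for the leading 1-bit.
double: tangent at (19, 31): λ = (3·19² + 43)/(2·31) ≡ 5/3. 3⁻¹ ≡ 20 (mod 59), so λ ≡ 5·20 ≡ 41.
  x = λ² - 19 - 19 = 1681 - 38 ≡ 50; y = λ·(19 - 50) - 31 ≡ 55. → (50, 55)
double: tangent at (50, 55): λ = (3·50² + 43)/(2·55) ≡ 50/51. 51⁻¹ ≡ 22 (mod 59), so λ ≡ 50·22 ≡ 38.
  x = λ² - 50 - 50 = 1444 - 100 ≡ 46; y = λ·(50 - 46) - 55 ≡ 38. → (46, 38)
4P = (46, 38).
Next 2Q:
Repeated addition: build up to 2Q.
2Q: tangent at (16, 4): λ = (3·16² + 43)/(2·4) ≡ 44/8. 8⁻¹ ≡ 37 (mod 59), so λ ≡ 44·37 ≡ 35.
  x = λ² - 16 - 16 = 1225 - 32 ≡ 13; y = λ·(16 - 13) - 4 ≡ 42. → (13, 42)
2Q = (13, 42).
Finally 4P + 2Q:
(46, 38) + (13, 42). λ = (42 - 38)/(13 - 46) ≡ 4/26 mod 59. 26⁻¹ ≡ 25 (mod 59), so λ ≡ 41.
  x = λ² - 46 - 13 = 1681 - 59 ≡ 29; y = λ·(46 - 29) - 38 ≡ 10. → (29, 10)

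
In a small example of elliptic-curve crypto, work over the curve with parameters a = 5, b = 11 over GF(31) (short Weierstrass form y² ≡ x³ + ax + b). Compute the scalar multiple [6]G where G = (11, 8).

O

Repeated addition: build up to 6G.
2G: tangent at (11, 8): λ = (3·11² + 5)/(2·8) ≡ 27/16. 16⁻¹ ≡ 2 (mod 31) since 16·2 = 32 ≡ 1, so λ ≡ 27·2 ≡ 23.
  x = λ² - 11 - 11 = 529 - 22 ≡ 11; y = λ·(11 - 11) - 8 ≡ 23. → (11, 23)
3G: (11, 23) + (11, 8): same x and y₁ ≡ -y₂, so the sum is the point at infinity.
4G: the point at infinity + (11, 8) = (11, 8) (identity).
5G: tangent at (11, 8): λ = (3·11² + 5)/(2·8) ≡ 27/16. 16⁻¹ ≡ 2 (mod 31), so λ ≡ 27·2 ≡ 23.
  x = λ² - 11 - 11 = 529 - 22 ≡ 11; y = λ·(11 - 11) - 8 ≡ 23. → (11, 23)
6G: (11, 23) + (11, 8): same x and y₁ ≡ -y₂, so the sum is the point at infinity.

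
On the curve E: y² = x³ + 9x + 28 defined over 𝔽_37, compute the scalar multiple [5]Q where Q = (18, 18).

(27, 23)

Repeated addition: build up to 5Q.
2Q: tangent at (18, 18): λ = (3·18² + 9)/(2·18) ≡ 19/36. 36⁻¹ ≡ 36 (mod 37), so λ ≡ 19·36 ≡ 18.
  x = λ² - 18 - 18 = 324 - 36 ≡ 29; y = λ·(18 - 29) - 18 ≡ 6. → (29, 6)
3Q: (29, 6) + (18, 18). λ = (18 - 6)/(18 - 29) ≡ 12/26 mod 37. 26⁻¹ ≡ 10 (mod 37), so λ ≡ 9.
  x = λ² - 29 - 18 = 81 - 47 ≡ 34; y = λ·(29 - 34) - 6 ≡ 23. → (34, 23)
4Q: (34, 23) + (18, 18). λ = (18 - 23)/(18 - 34) ≡ 32/21 mod 37. 21⁻¹ ≡ 30 (mod 37) since 21·30 = 630 ≡ 1, so λ ≡ 35.
  x = λ² - 34 - 18 = 1225 - 52 ≡ 26; y = λ·(34 - 26) - 23 ≡ 35. → (26, 35)
5Q: (26, 35) + (18, 18). λ = (18 - 35)/(18 - 26) ≡ 20/29 mod 37. 29⁻¹ ≡ 23 (mod 37) since 29·23 = 667 ≡ 1, so λ ≡ 16.
  x = λ² - 26 - 18 = 256 - 44 ≡ 27; y = λ·(26 - 27) - 35 ≡ 23. → (27, 23)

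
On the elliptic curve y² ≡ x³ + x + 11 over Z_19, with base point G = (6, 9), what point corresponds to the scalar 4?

(16, 0)

Repeated addition: build up to 4G.
2G: tangent at (6, 9): λ = (3·6² + 1)/(2·9) ≡ 14/18. 18⁻¹ ≡ 18 (mod 19), so λ ≡ 14·18 ≡ 5.
  x = λ² - 6 - 6 = 25 - 12 ≡ 13; y = λ·(6 - 13) - 9 ≡ 13. → (13, 13)
3G: (13, 13) + (6, 9). λ = (9 - 13)/(6 - 13) ≡ 15/12 mod 19. 12⁻¹ ≡ 8 (mod 19), so λ ≡ 6.
  x = λ² - 13 - 6 = 36 - 19 ≡ 17; y = λ·(13 - 17) - 13 ≡ 1. → (17, 1)
4G: (17, 1) + (6, 9). λ = (9 - 1)/(6 - 17) ≡ 8/8 mod 19. 8⁻¹ ≡ 12 (mod 19), so λ ≡ 1.
  x = λ² - 17 - 6 = 1 - 23 ≡ 16; y = λ·(17 - 16) - 1 ≡ 0. → (16, 0)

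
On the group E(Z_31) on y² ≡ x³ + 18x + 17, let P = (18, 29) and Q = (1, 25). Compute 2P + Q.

First 2P:
Repeated addition: build up to 2P.
2P: tangent at (18, 29): λ = (3·18² + 18)/(2·29) ≡ 29/27. 27⁻¹ ≡ 23 (mod 31), so λ ≡ 29·23 ≡ 16.
  x = λ² - 18 - 18 = 256 - 36 ≡ 3; y = λ·(18 - 3) - 29 ≡ 25. → (3, 25)
2P = (3, 25).
Finally 2P + Q:
(3, 25) + (1, 25). λ = (25 - 25)/(1 - 3) ≡ 0/29 mod 31. 29⁻¹ ≡ 15 (mod 31) since 29·15 = 435 ≡ 1, so λ ≡ 0.
  x = λ² - 3 - 1 = 0 - 4 ≡ 27; y = λ·(3 - 27) - 25 ≡ 6. → (27, 6)

(27, 6)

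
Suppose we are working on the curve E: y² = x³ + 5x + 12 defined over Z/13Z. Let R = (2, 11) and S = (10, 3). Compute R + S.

(2, 11) + (10, 3). λ = (3 - 11)/(10 - 2) ≡ 5/8 mod 13. 8⁻¹ ≡ 5 (mod 13), so λ ≡ 12.
  x = λ² - 2 - 10 = 144 - 12 ≡ 2; y = λ·(2 - 2) - 11 ≡ 2. → (2, 2)

(2, 2)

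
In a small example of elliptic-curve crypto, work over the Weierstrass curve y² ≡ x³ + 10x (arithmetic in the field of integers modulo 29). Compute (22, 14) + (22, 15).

O

The two points share x = 22 and their y-coordinates satisfy 14 + 15 ≡ 0 (mod 29), so they are inverses. Their sum is O.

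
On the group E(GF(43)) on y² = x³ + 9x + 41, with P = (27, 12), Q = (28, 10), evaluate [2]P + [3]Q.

First 2P:
Repeated addition: build up to 2P.
2P: tangent at (27, 12): λ = (3·27² + 9)/(2·12) ≡ 3/24. 24⁻¹ ≡ 9 (mod 43) since 24·9 = 216 ≡ 1, so λ ≡ 3·9 ≡ 27.
  x = λ² - 27 - 27 = 729 - 54 ≡ 30; y = λ·(27 - 30) - 12 ≡ 36. → (30, 36)
2P = (30, 36).
Next 3Q:
Repeated addition: build up to 3Q.
2Q: tangent at (28, 10): λ = (3·28² + 9)/(2·10) ≡ 39/20. 20⁻¹ ≡ 28 (mod 43), so λ ≡ 39·28 ≡ 17.
  x = λ² - 28 - 28 = 289 - 56 ≡ 18; y = λ·(28 - 18) - 10 ≡ 31. → (18, 31)
3Q: (18, 31) + (28, 10). λ = (10 - 31)/(28 - 18) ≡ 22/10 mod 43. 10⁻¹ ≡ 13 (mod 43), so λ ≡ 28.
  x = λ² - 18 - 28 = 784 - 46 ≡ 7; y = λ·(18 - 7) - 31 ≡ 19. → (7, 19)
3Q = (7, 19).
Finally 2P + 3Q:
(30, 36) + (7, 19). λ = (19 - 36)/(7 - 30) ≡ 26/20 mod 43. 20⁻¹ ≡ 28 (mod 43) since 20·28 = 560 ≡ 1, so λ ≡ 40.
  x = λ² - 30 - 7 = 1600 - 37 ≡ 15; y = λ·(30 - 15) - 36 ≡ 5. → (15, 5)

(15, 5)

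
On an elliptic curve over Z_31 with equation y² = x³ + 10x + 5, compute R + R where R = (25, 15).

(17, 2)

tangent at (25, 15): λ = (3·25² + 10)/(2·15) ≡ 25/30. 30⁻¹ ≡ 30 (mod 31), so λ ≡ 25·30 ≡ 6.
  x = λ² - 25 - 25 = 36 - 50 ≡ 17; y = λ·(25 - 17) - 15 ≡ 2. → (17, 2)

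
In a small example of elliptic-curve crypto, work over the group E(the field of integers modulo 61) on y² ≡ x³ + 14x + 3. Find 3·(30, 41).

(9, 59)

Write P = (30, 41).
Repeated addition: build up to 3P.
2P: tangent at (30, 41): λ = (3·30² + 14)/(2·41) ≡ 30/21. 21⁻¹ ≡ 32 (mod 61) since 21·32 = 672 ≡ 1, so λ ≡ 30·32 ≡ 45.
  x = λ² - 30 - 30 = 2025 - 60 ≡ 13; y = λ·(30 - 13) - 41 ≡ 53. → (13, 53)
3P: (13, 53) + (30, 41). λ = (41 - 53)/(30 - 13) ≡ 49/17 mod 61. 17⁻¹ ≡ 18 (mod 61), so λ ≡ 28.
  x = λ² - 13 - 30 = 784 - 43 ≡ 9; y = λ·(13 - 9) - 53 ≡ 59. → (9, 59)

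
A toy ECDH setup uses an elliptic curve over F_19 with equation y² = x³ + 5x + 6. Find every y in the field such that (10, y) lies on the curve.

7, 12

x³ + 5x + 6 = 1056 ≡ 11 (mod 19).
Square roots of 11 mod 19: 7 and 12 (since 7² = 49 ≡ 11).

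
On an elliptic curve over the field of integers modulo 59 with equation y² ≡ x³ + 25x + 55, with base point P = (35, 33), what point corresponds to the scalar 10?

Repeated addition: build up to 10P.
2P: tangent at (35, 33): λ = (3·35² + 25)/(2·33) ≡ 42/7. 7⁻¹ ≡ 17 (mod 59), so λ ≡ 42·17 ≡ 6.
  x = λ² - 35 - 35 = 36 - 70 ≡ 25; y = λ·(35 - 25) - 33 ≡ 27. → (25, 27)
3P: (25, 27) + (35, 33). λ = (33 - 27)/(35 - 25) ≡ 6/10 mod 59. 10⁻¹ ≡ 6 (mod 59) since 10·6 = 60 ≡ 1, so λ ≡ 36.
  x = λ² - 25 - 35 = 1296 - 60 ≡ 56; y = λ·(25 - 56) - 27 ≡ 37. → (56, 37)
4P: (56, 37) + (35, 33). λ = (33 - 37)/(35 - 56) ≡ 55/38 mod 59. 38⁻¹ ≡ 14 (mod 59), so λ ≡ 3.
  x = λ² - 56 - 35 = 9 - 91 ≡ 36; y = λ·(56 - 36) - 37 ≡ 23. → (36, 23)
5P: (36, 23) + (35, 33). λ = (33 - 23)/(35 - 36) ≡ 10/58 mod 59. 58⁻¹ ≡ 58 (mod 59), so λ ≡ 49.
  x = λ² - 36 - 35 = 2401 - 71 ≡ 29; y = λ·(36 - 29) - 23 ≡ 25. → (29, 25)
6P: (29, 25) + (35, 33). λ = (33 - 25)/(35 - 29) ≡ 8/6 mod 59. 6⁻¹ ≡ 10 (mod 59) since 6·10 = 60 ≡ 1, so λ ≡ 21.
  x = λ² - 29 - 35 = 441 - 64 ≡ 23; y = λ·(29 - 23) - 25 ≡ 42. → (23, 42)
7P: (23, 42) + (35, 33). λ = (33 - 42)/(35 - 23) ≡ 50/12 mod 59. 12⁻¹ ≡ 5 (mod 59), so λ ≡ 14.
  x = λ² - 23 - 35 = 196 - 58 ≡ 20; y = λ·(23 - 20) - 42 ≡ 0. → (20, 0)
8P: (20, 0) + (35, 33). λ = (33 - 0)/(35 - 20) ≡ 33/15 mod 59. 15⁻¹ ≡ 4 (mod 59) since 15·4 = 60 ≡ 1, so λ ≡ 14.
  x = λ² - 20 - 35 = 196 - 55 ≡ 23; y = λ·(20 - 23) - 0 ≡ 17. → (23, 17)
9P: (23, 17) + (35, 33). λ = (33 - 17)/(35 - 23) ≡ 16/12 mod 59. 12⁻¹ ≡ 5 (mod 59), so λ ≡ 21.
  x = λ² - 23 - 35 = 441 - 58 ≡ 29; y = λ·(23 - 29) - 17 ≡ 34. → (29, 34)
10P: (29, 34) + (35, 33). λ = (33 - 34)/(35 - 29) ≡ 58/6 mod 59. 6⁻¹ ≡ 10 (mod 59), so λ ≡ 49.
  x = λ² - 29 - 35 = 2401 - 64 ≡ 36; y = λ·(29 - 36) - 34 ≡ 36. → (36, 36)

(36, 36)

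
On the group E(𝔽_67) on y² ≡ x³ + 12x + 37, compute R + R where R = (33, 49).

(25, 4)

tangent at (33, 49): λ = (3·33² + 12)/(2·49) ≡ 63/31. 31⁻¹ ≡ 13 (mod 67) since 31·13 = 403 ≡ 1, so λ ≡ 63·13 ≡ 15.
  x = λ² - 33 - 33 = 225 - 66 ≡ 25; y = λ·(33 - 25) - 49 ≡ 4. → (25, 4)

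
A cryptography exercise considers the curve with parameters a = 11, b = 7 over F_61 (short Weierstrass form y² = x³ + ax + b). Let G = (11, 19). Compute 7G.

Repeated addition: build up to 7G.
2G: tangent at (11, 19): λ = (3·11² + 11)/(2·19) ≡ 8/38. 38⁻¹ ≡ 53 (mod 61), so λ ≡ 8·53 ≡ 58.
  x = λ² - 11 - 11 = 3364 - 22 ≡ 48; y = λ·(11 - 48) - 19 ≡ 31. → (48, 31)
3G: (48, 31) + (11, 19). λ = (19 - 31)/(11 - 48) ≡ 49/24 mod 61. 24⁻¹ ≡ 28 (mod 61), so λ ≡ 30.
  x = λ² - 48 - 11 = 900 - 59 ≡ 48; y = λ·(48 - 48) - 31 ≡ 30. → (48, 30)
4G: (48, 30) + (11, 19). λ = (19 - 30)/(11 - 48) ≡ 50/24 mod 61. 24⁻¹ ≡ 28 (mod 61), so λ ≡ 58.
  x = λ² - 48 - 11 = 3364 - 59 ≡ 11; y = λ·(48 - 11) - 30 ≡ 42. → (11, 42)
5G: (11, 42) + (11, 19): same x and y₁ ≡ -y₂, so the sum is the point at infinity.
6G: the point at infinity + (11, 19) = (11, 19) (identity).
7G: tangent at (11, 19): λ = (3·11² + 11)/(2·19) ≡ 8/38. 38⁻¹ ≡ 53 (mod 61), so λ ≡ 8·53 ≡ 58.
  x = λ² - 11 - 11 = 3364 - 22 ≡ 48; y = λ·(11 - 48) - 19 ≡ 31. → (48, 31)

(48, 31)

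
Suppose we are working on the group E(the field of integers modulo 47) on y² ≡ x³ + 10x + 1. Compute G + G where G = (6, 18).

(25, 32)

tangent at (6, 18): λ = (3·6² + 10)/(2·18) ≡ 24/36. 36⁻¹ ≡ 17 (mod 47), so λ ≡ 24·17 ≡ 32.
  x = λ² - 6 - 6 = 1024 - 12 ≡ 25; y = λ·(6 - 25) - 18 ≡ 32. → (25, 32)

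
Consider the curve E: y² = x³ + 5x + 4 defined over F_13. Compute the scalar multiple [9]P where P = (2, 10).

(10, 1)

Double-and-add on 9 = (1001)₂. Start with P = (2, 10) for the leading 1-bit.
double: tangent at (2, 10): λ = (3·2² + 5)/(2·10) ≡ 4/7. 7⁻¹ ≡ 2 (mod 13) since 7·2 = 14 ≡ 1, so λ ≡ 4·2 ≡ 8.
  x = λ² - 2 - 2 = 64 - 4 ≡ 8; y = λ·(2 - 8) - 10 ≡ 7. → (8, 7)
double: tangent at (8, 7): λ = (3·8² + 5)/(2·7) ≡ 2/1. 1⁻¹ ≡ 1 (mod 13), so λ ≡ 2·1 ≡ 2.
  x = λ² - 8 - 8 = 4 - 16 ≡ 1; y = λ·(8 - 1) - 7 ≡ 7. → (1, 7)
double: tangent at (1, 7): λ = (3·1² + 5)/(2·7) ≡ 8/1. 1⁻¹ ≡ 1 (mod 13) since 1·1 = 1 ≡ 1, so λ ≡ 8·1 ≡ 8.
  x = λ² - 1 - 1 = 64 - 2 ≡ 10; y = λ·(1 - 10) - 7 ≡ 12. → (10, 12)
add P: (10, 12) + (2, 10). λ = (10 - 12)/(2 - 10) ≡ 11/5 mod 13. 5⁻¹ ≡ 8 (mod 13), so λ ≡ 10.
  x = λ² - 10 - 2 = 100 - 12 ≡ 10; y = λ·(10 - 10) - 12 ≡ 1. → (10, 1)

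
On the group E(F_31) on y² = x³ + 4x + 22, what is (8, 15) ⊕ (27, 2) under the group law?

(6, 13)

(8, 15) + (27, 2). λ = (2 - 15)/(27 - 8) ≡ 18/19 mod 31. 19⁻¹ ≡ 18 (mod 31), so λ ≡ 14.
  x = λ² - 8 - 27 = 196 - 35 ≡ 6; y = λ·(8 - 6) - 15 ≡ 13. → (6, 13)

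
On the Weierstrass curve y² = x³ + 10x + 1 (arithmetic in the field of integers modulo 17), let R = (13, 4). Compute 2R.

tangent at (13, 4): λ = (3·13² + 10)/(2·4) ≡ 7/8. 8⁻¹ ≡ 15 (mod 17) since 8·15 = 120 ≡ 1, so λ ≡ 7·15 ≡ 3.
  x = λ² - 13 - 13 = 9 - 26 ≡ 0; y = λ·(13 - 0) - 4 ≡ 1. → (0, 1)

(0, 1)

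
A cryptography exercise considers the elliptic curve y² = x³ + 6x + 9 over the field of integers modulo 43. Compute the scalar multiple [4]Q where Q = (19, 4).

(1, 4)

Double-and-add on 4 = (100)₂. Start with Q = (19, 4) for the leading 1-bit.
double: tangent at (19, 4): λ = (3·19² + 6)/(2·4) ≡ 14/8. 8⁻¹ ≡ 27 (mod 43) since 8·27 = 216 ≡ 1, so λ ≡ 14·27 ≡ 34.
  x = λ² - 19 - 19 = 1156 - 38 ≡ 0; y = λ·(19 - 0) - 4 ≡ 40. → (0, 40)
double: tangent at (0, 40): λ = (3·0² + 6)/(2·40) ≡ 6/37. 37⁻¹ ≡ 7 (mod 43), so λ ≡ 6·7 ≡ 42.
  x = λ² - 0 - 0 = 1764 - 0 ≡ 1; y = λ·(0 - 1) - 40 ≡ 4. → (1, 4)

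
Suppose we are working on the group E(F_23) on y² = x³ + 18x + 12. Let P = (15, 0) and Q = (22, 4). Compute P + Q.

(22, 19)

(15, 0) + (22, 4). λ = (4 - 0)/(22 - 15) ≡ 4/7 mod 23. 7⁻¹ ≡ 10 (mod 23) since 7·10 = 70 ≡ 1, so λ ≡ 17.
  x = λ² - 15 - 22 = 289 - 37 ≡ 22; y = λ·(15 - 22) - 0 ≡ 19. → (22, 19)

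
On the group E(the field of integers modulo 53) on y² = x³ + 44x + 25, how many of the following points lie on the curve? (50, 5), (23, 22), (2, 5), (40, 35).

2

(50, 5): 5² ≡ 25, rhs ≡ 25 → on.
(23, 22): 22² ≡ 7, rhs ≡ 7 → on.
(2, 5): 5² ≡ 25, rhs ≡ 15 → off.
(40, 35): 35² ≡ 6, rhs ≡ 12 → off.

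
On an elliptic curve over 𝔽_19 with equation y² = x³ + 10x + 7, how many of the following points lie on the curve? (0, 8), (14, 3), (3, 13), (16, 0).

1

(0, 8): 8² ≡ 7, rhs ≡ 7 → on.
(14, 3): 3² ≡ 9, rhs ≡ 3 → off.
(3, 13): 13² ≡ 17, rhs ≡ 7 → off.
(16, 0): 0² ≡ 0, rhs ≡ 7 → off.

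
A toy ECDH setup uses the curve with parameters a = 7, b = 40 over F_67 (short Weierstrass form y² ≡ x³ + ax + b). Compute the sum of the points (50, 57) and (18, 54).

(50, 57) + (18, 54). λ = (54 - 57)/(18 - 50) ≡ 64/35 mod 67. 35⁻¹ ≡ 23 (mod 67), so λ ≡ 65.
  x = λ² - 50 - 18 = 4225 - 68 ≡ 3; y = λ·(50 - 3) - 57 ≡ 50. → (3, 50)

(3, 50)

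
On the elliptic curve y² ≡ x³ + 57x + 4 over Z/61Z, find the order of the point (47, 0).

2

2P: (47, 0) + (47, 0): same x and y₁ ≡ -y₂, so the sum is O.
2P = O, so the order is 2.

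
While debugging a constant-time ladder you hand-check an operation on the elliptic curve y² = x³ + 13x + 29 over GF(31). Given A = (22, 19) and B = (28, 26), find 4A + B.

First 4A:
Double-and-add on 4 = (100)₂. Start with A = (22, 19) for the leading 1-bit.
double: tangent at (22, 19): λ = (3·22² + 13)/(2·19) ≡ 8/7. 7⁻¹ ≡ 9 (mod 31) since 7·9 = 63 ≡ 1, so λ ≡ 8·9 ≡ 10.
  x = λ² - 22 - 22 = 100 - 44 ≡ 25; y = λ·(22 - 25) - 19 ≡ 13. → (25, 13)
double: tangent at (25, 13): λ = (3·25² + 13)/(2·13) ≡ 28/26. 26⁻¹ ≡ 6 (mod 31), so λ ≡ 28·6 ≡ 13.
  x = λ² - 25 - 25 = 169 - 50 ≡ 26; y = λ·(25 - 26) - 13 ≡ 5. → (26, 5)
4A = (26, 5).
Finally 4A + B:
(26, 5) + (28, 26). λ = (26 - 5)/(28 - 26) ≡ 21/2 mod 31. 2⁻¹ ≡ 16 (mod 31), so λ ≡ 26.
  x = λ² - 26 - 28 = 676 - 54 ≡ 2; y = λ·(26 - 2) - 5 ≡ 30. → (2, 30)

(2, 30)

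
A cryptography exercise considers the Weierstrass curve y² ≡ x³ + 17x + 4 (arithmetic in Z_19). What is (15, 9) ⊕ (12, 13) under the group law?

(15, 9) + (12, 13). λ = (13 - 9)/(12 - 15) ≡ 4/16 mod 19. 16⁻¹ ≡ 6 (mod 19), so λ ≡ 5.
  x = λ² - 15 - 12 = 25 - 27 ≡ 17; y = λ·(15 - 17) - 9 ≡ 0. → (17, 0)

(17, 0)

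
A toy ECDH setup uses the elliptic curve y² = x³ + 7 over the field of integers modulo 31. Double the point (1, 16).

tangent at (1, 16): λ = (3·1² + 0)/(2·16) ≡ 3/1. 1⁻¹ ≡ 1 (mod 31), so λ ≡ 3·1 ≡ 3.
  x = λ² - 1 - 1 = 9 - 2 ≡ 7; y = λ·(1 - 7) - 16 ≡ 28. → (7, 28)

(7, 28)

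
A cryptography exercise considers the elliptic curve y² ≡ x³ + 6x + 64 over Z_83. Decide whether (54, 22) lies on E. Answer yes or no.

yes

y² = 22² ≡ 69; x³ + 6x + 64 = 157852 ≡ 69 (mod 83). 69 = 69.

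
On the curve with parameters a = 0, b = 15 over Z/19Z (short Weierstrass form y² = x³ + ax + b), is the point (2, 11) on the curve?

y² = 11² ≡ 7; x³ + 0x + 15 = 23 ≡ 4 (mod 19). 7 ≠ 4.

no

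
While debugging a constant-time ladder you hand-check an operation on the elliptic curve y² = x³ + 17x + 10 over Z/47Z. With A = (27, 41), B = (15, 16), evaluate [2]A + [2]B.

(24, 46)

First 2A:
Repeated addition: build up to 2A.
2A: tangent at (27, 41): λ = (3·27² + 17)/(2·41) ≡ 42/35. 35⁻¹ ≡ 43 (mod 47), so λ ≡ 42·43 ≡ 20.
  x = λ² - 27 - 27 = 400 - 54 ≡ 17; y = λ·(27 - 17) - 41 ≡ 18. → (17, 18)
2A = (17, 18).
Next 2B:
Repeated addition: build up to 2B.
2B: tangent at (15, 16): λ = (3·15² + 17)/(2·16) ≡ 34/32. 32⁻¹ ≡ 25 (mod 47), so λ ≡ 34·25 ≡ 4.
  x = λ² - 15 - 15 = 16 - 30 ≡ 33; y = λ·(15 - 33) - 16 ≡ 6. → (33, 6)
2B = (33, 6).
Finally 2A + 2B:
(17, 18) + (33, 6). λ = (6 - 18)/(33 - 17) ≡ 35/16 mod 47. 16⁻¹ ≡ 3 (mod 47) since 16·3 = 48 ≡ 1, so λ ≡ 11.
  x = λ² - 17 - 33 = 121 - 50 ≡ 24; y = λ·(17 - 24) - 18 ≡ 46. → (24, 46)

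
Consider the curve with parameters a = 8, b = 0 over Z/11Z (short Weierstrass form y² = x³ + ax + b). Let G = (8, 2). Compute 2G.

tangent at (8, 2): λ = (3·8² + 8)/(2·2) ≡ 2/4. 4⁻¹ ≡ 3 (mod 11), so λ ≡ 2·3 ≡ 6.
  x = λ² - 8 - 8 = 36 - 16 ≡ 9; y = λ·(8 - 9) - 2 ≡ 3. → (9, 3)

(9, 3)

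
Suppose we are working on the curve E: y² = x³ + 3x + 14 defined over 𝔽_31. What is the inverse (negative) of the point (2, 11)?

-(2, 11) = (2, -11 mod 31) = (2, 20).

(2, 20)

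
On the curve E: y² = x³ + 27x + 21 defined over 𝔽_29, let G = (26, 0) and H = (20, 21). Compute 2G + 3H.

(6, 15)

First 2G:
Repeated addition: build up to 2G.
2G: (26, 0) + (26, 0): same x and y₁ ≡ -y₂, so the sum is the point at infinity.
2G = the point at infinity.
Next 3H:
Repeated addition: build up to 3H.
2H: tangent at (20, 21): λ = (3·20² + 27)/(2·21) ≡ 9/13. 13⁻¹ ≡ 9 (mod 29), so λ ≡ 9·9 ≡ 23.
  x = λ² - 20 - 20 = 529 - 40 ≡ 25; y = λ·(20 - 25) - 21 ≡ 9. → (25, 9)
3H: (25, 9) + (20, 21). λ = (21 - 9)/(20 - 25) ≡ 12/24 mod 29. 24⁻¹ ≡ 23 (mod 29) since 24·23 = 552 ≡ 1, so λ ≡ 15.
  x = λ² - 25 - 20 = 225 - 45 ≡ 6; y = λ·(25 - 6) - 9 ≡ 15. → (6, 15)
3H = (6, 15).
Finally 2G + 3H:
the point at infinity + (6, 15) = (6, 15) (identity).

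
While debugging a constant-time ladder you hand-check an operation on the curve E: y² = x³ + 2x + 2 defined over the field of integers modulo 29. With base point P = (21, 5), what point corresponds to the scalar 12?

(3, 21)

Repeated addition: build up to 12P.
2P: tangent at (21, 5): λ = (3·21² + 2)/(2·5) ≡ 20/10. 10⁻¹ ≡ 3 (mod 29), so λ ≡ 20·3 ≡ 2.
  x = λ² - 21 - 21 = 4 - 42 ≡ 20; y = λ·(21 - 20) - 5 ≡ 26. → (20, 26)
3P: (20, 26) + (21, 5). λ = (5 - 26)/(21 - 20) ≡ 8/1 mod 29. 1⁻¹ ≡ 1 (mod 29), so λ ≡ 8.
  x = λ² - 20 - 21 = 64 - 41 ≡ 23; y = λ·(20 - 23) - 26 ≡ 8. → (23, 8)
4P: (23, 8) + (21, 5). λ = (5 - 8)/(21 - 23) ≡ 26/27 mod 29. 27⁻¹ ≡ 14 (mod 29), so λ ≡ 16.
  x = λ² - 23 - 21 = 256 - 44 ≡ 9; y = λ·(23 - 9) - 8 ≡ 13. → (9, 13)
5P: (9, 13) + (21, 5). λ = (5 - 13)/(21 - 9) ≡ 21/12 mod 29. 12⁻¹ ≡ 17 (mod 29), so λ ≡ 9.
  x = λ² - 9 - 21 = 81 - 30 ≡ 22; y = λ·(9 - 22) - 13 ≡ 15. → (22, 15)
6P: (22, 15) + (21, 5). λ = (5 - 15)/(21 - 22) ≡ 19/28 mod 29. 28⁻¹ ≡ 28 (mod 29), so λ ≡ 10.
  x = λ² - 22 - 21 = 100 - 43 ≡ 28; y = λ·(22 - 28) - 15 ≡ 12. → (28, 12)
7P: (28, 12) + (21, 5). λ = (5 - 12)/(21 - 28) ≡ 22/22 mod 29. 22⁻¹ ≡ 4 (mod 29), so λ ≡ 1.
  x = λ² - 28 - 21 = 1 - 49 ≡ 10; y = λ·(28 - 10) - 12 ≡ 6. → (10, 6)
8P: (10, 6) + (21, 5). λ = (5 - 6)/(21 - 10) ≡ 28/11 mod 29. 11⁻¹ ≡ 8 (mod 29) since 11·8 = 88 ≡ 1, so λ ≡ 21.
  x = λ² - 10 - 21 = 441 - 31 ≡ 4; y = λ·(10 - 4) - 6 ≡ 4. → (4, 4)
9P: (4, 4) + (21, 5). λ = (5 - 4)/(21 - 4) ≡ 1/17 mod 29. 17⁻¹ ≡ 12 (mod 29) since 17·12 = 204 ≡ 1, so λ ≡ 12.
  x = λ² - 4 - 21 = 144 - 25 ≡ 3; y = λ·(4 - 3) - 4 ≡ 8. → (3, 8)
10P: (3, 8) + (21, 5). λ = (5 - 8)/(21 - 3) ≡ 26/18 mod 29. 18⁻¹ ≡ 21 (mod 29), so λ ≡ 24.
  x = λ² - 3 - 21 = 576 - 24 ≡ 1; y = λ·(3 - 1) - 8 ≡ 11. → (1, 11)
11P: (1, 11) + (21, 5). λ = (5 - 11)/(21 - 1) ≡ 23/20 mod 29. 20⁻¹ ≡ 16 (mod 29), so λ ≡ 20.
  x = λ² - 1 - 21 = 400 - 22 ≡ 1; y = λ·(1 - 1) - 11 ≡ 18. → (1, 18)
12P: (1, 18) + (21, 5). λ = (5 - 18)/(21 - 1) ≡ 16/20 mod 29. 20⁻¹ ≡ 16 (mod 29), so λ ≡ 24.
  x = λ² - 1 - 21 = 576 - 22 ≡ 3; y = λ·(1 - 3) - 18 ≡ 21. → (3, 21)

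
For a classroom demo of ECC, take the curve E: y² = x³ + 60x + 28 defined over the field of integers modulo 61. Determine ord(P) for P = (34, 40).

3

2P: tangent at (34, 40): λ = (3·34² + 60)/(2·40) ≡ 51/19. 19⁻¹ ≡ 45 (mod 61), so λ ≡ 51·45 ≡ 38.
  x = λ² - 34 - 34 = 1444 - 68 ≡ 34; y = λ·(34 - 34) - 40 ≡ 21. → (34, 21)
3P: (34, 21) + (34, 40): same x and y₁ ≡ -y₂, so the sum is O.
3P = O, so the order is 3.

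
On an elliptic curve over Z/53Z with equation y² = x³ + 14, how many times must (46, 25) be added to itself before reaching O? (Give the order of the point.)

9

2P: tangent at (46, 25): λ = (3·46² + 0)/(2·25) ≡ 41/50. 50⁻¹ ≡ 35 (mod 53), so λ ≡ 41·35 ≡ 4.
  x = λ² - 46 - 46 = 16 - 92 ≡ 30; y = λ·(46 - 30) - 25 ≡ 39. → (30, 39)
3P: (30, 39) + (46, 25). λ = (25 - 39)/(46 - 30) ≡ 39/16 mod 53. 16⁻¹ ≡ 10 (mod 53) since 16·10 = 160 ≡ 1, so λ ≡ 19.
  x = λ² - 30 - 46 = 361 - 76 ≡ 20; y = λ·(30 - 20) - 39 ≡ 45. → (20, 45)
4P: (20, 45) + (46, 25). λ = (25 - 45)/(46 - 20) ≡ 33/26 mod 53. 26⁻¹ ≡ 51 (mod 53), so λ ≡ 40.
  x = λ² - 20 - 46 = 1600 - 66 ≡ 50; y = λ·(20 - 50) - 45 ≡ 27. → (50, 27)
5P: (50, 27) + (46, 25). λ = (25 - 27)/(46 - 50) ≡ 51/49 mod 53. 49⁻¹ ≡ 13 (mod 53) since 49·13 = 637 ≡ 1, so λ ≡ 27.
  x = λ² - 50 - 46 = 729 - 96 ≡ 50; y = λ·(50 - 50) - 27 ≡ 26. → (50, 26)
6P: (50, 26) + (46, 25). λ = (25 - 26)/(46 - 50) ≡ 52/49 mod 53. 49⁻¹ ≡ 13 (mod 53) since 49·13 = 637 ≡ 1, so λ ≡ 40.
  x = λ² - 50 - 46 = 1600 - 96 ≡ 20; y = λ·(50 - 20) - 26 ≡ 8. → (20, 8)
7P: (20, 8) + (46, 25). λ = (25 - 8)/(46 - 20) ≡ 17/26 mod 53. 26⁻¹ ≡ 51 (mod 53) since 26·51 = 1326 ≡ 1, so λ ≡ 19.
  x = λ² - 20 - 46 = 361 - 66 ≡ 30; y = λ·(20 - 30) - 8 ≡ 14. → (30, 14)
8P: (30, 14) + (46, 25). λ = (25 - 14)/(46 - 30) ≡ 11/16 mod 53. 16⁻¹ ≡ 10 (mod 53), so λ ≡ 4.
  x = λ² - 30 - 46 = 16 - 76 ≡ 46; y = λ·(30 - 46) - 14 ≡ 28. → (46, 28)
9P: (46, 28) + (46, 25): same x and y₁ ≡ -y₂, so the sum is O.
9P = O, so the order is 9.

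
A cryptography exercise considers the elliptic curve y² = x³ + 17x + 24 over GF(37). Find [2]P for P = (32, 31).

(3, 18)

tangent at (32, 31): λ = (3·32² + 17)/(2·31) ≡ 18/25. 25⁻¹ ≡ 3 (mod 37), so λ ≡ 18·3 ≡ 17.
  x = λ² - 32 - 32 = 289 - 64 ≡ 3; y = λ·(32 - 3) - 31 ≡ 18. → (3, 18)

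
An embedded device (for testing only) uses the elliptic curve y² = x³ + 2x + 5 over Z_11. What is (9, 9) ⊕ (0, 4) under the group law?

(9, 9) + (0, 4). λ = (4 - 9)/(0 - 9) ≡ 6/2 mod 11. 2⁻¹ ≡ 6 (mod 11) since 2·6 = 12 ≡ 1, so λ ≡ 3.
  x = λ² - 9 - 0 = 9 - 9 ≡ 0; y = λ·(9 - 0) - 9 ≡ 7. → (0, 7)

(0, 7)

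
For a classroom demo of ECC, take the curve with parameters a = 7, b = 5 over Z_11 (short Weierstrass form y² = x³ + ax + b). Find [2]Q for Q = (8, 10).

tangent at (8, 10): λ = (3·8² + 7)/(2·10) ≡ 1/9. 9⁻¹ ≡ 5 (mod 11), so λ ≡ 1·5 ≡ 5.
  x = λ² - 8 - 8 = 25 - 16 ≡ 9; y = λ·(8 - 9) - 10 ≡ 7. → (9, 7)

(9, 7)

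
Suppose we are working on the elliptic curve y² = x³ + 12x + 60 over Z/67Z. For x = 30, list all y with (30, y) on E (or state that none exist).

x³ + 12x + 60 = 27420 ≡ 17 (mod 67).
Square roots of 17 mod 67: 33 and 34 (since 33² = 1089 ≡ 17).

33, 34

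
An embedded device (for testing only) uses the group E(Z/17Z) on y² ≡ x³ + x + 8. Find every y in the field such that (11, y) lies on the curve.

none

x³ + 1x + 8 = 1350 ≡ 7 (mod 17).
7 is a non-residue mod 17; no y exists.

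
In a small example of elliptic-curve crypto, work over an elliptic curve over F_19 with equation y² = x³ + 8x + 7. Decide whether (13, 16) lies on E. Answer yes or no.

yes

y² = 16² ≡ 9; x³ + 8x + 7 = 2308 ≡ 9 (mod 19). 9 = 9.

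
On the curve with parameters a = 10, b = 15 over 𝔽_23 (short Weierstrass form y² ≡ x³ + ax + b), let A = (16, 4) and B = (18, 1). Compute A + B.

(20, 2)

(16, 4) + (18, 1). λ = (1 - 4)/(18 - 16) ≡ 20/2 mod 23. 2⁻¹ ≡ 12 (mod 23) since 2·12 = 24 ≡ 1, so λ ≡ 10.
  x = λ² - 16 - 18 = 100 - 34 ≡ 20; y = λ·(16 - 20) - 4 ≡ 2. → (20, 2)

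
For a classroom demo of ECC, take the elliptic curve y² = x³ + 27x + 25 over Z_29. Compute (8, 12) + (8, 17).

O

The two points share x = 8 and their y-coordinates satisfy 12 + 17 ≡ 0 (mod 29), so they are inverses. Their sum is 𝒪.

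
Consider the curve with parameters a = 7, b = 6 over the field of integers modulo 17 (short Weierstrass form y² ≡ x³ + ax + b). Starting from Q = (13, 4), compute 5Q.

Repeated addition: build up to 5Q.
2Q: tangent at (13, 4): λ = (3·13² + 7)/(2·4) ≡ 4/8. 8⁻¹ ≡ 15 (mod 17) since 8·15 = 120 ≡ 1, so λ ≡ 4·15 ≡ 9.
  x = λ² - 13 - 13 = 81 - 26 ≡ 4; y = λ·(13 - 4) - 4 ≡ 9. → (4, 9)
3Q: (4, 9) + (13, 4). λ = (4 - 9)/(13 - 4) ≡ 12/9 mod 17. 9⁻¹ ≡ 2 (mod 17) since 9·2 = 18 ≡ 1, so λ ≡ 7.
  x = λ² - 4 - 13 = 49 - 17 ≡ 15; y = λ·(4 - 15) - 9 ≡ 16. → (15, 16)
4Q: (15, 16) + (13, 4). λ = (4 - 16)/(13 - 15) ≡ 5/15 mod 17. 15⁻¹ ≡ 8 (mod 17) since 15·8 = 120 ≡ 1, so λ ≡ 6.
  x = λ² - 15 - 13 = 36 - 28 ≡ 8; y = λ·(15 - 8) - 16 ≡ 9. → (8, 9)
5Q: (8, 9) + (13, 4). λ = (4 - 9)/(13 - 8) ≡ 12/5 mod 17. 5⁻¹ ≡ 7 (mod 17), so λ ≡ 16.
  x = λ² - 8 - 13 = 256 - 21 ≡ 14; y = λ·(8 - 14) - 9 ≡ 14. → (14, 14)

(14, 14)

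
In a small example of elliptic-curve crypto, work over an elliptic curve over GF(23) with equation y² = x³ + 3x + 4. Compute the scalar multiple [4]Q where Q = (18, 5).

(2, 8)

Repeated addition: build up to 4Q.
2Q: tangent at (18, 5): λ = (3·18² + 3)/(2·5) ≡ 9/10. 10⁻¹ ≡ 7 (mod 23) since 10·7 = 70 ≡ 1, so λ ≡ 9·7 ≡ 17.
  x = λ² - 18 - 18 = 289 - 36 ≡ 0; y = λ·(18 - 0) - 5 ≡ 2. → (0, 2)
3Q: (0, 2) + (18, 5). λ = (5 - 2)/(18 - 0) ≡ 3/18 mod 23. 18⁻¹ ≡ 9 (mod 23), so λ ≡ 4.
  x = λ² - 0 - 18 = 16 - 18 ≡ 21; y = λ·(0 - 21) - 2 ≡ 6. → (21, 6)
4Q: (21, 6) + (18, 5). λ = (5 - 6)/(18 - 21) ≡ 22/20 mod 23. 20⁻¹ ≡ 15 (mod 23), so λ ≡ 8.
  x = λ² - 21 - 18 = 64 - 39 ≡ 2; y = λ·(21 - 2) - 6 ≡ 8. → (2, 8)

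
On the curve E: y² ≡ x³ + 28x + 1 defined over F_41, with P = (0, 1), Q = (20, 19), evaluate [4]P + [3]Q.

First 4P:
Double-and-add on 4 = (100)₂. Start with P = (0, 1) for the leading 1-bit.
double: tangent at (0, 1): λ = (3·0² + 28)/(2·1) ≡ 28/2. 2⁻¹ ≡ 21 (mod 41), so λ ≡ 28·21 ≡ 14.
  x = λ² - 0 - 0 = 196 - 0 ≡ 32; y = λ·(0 - 32) - 1 ≡ 2. → (32, 2)
double: tangent at (32, 2): λ = (3·32² + 28)/(2·2) ≡ 25/4. 4⁻¹ ≡ 31 (mod 41) since 4·31 = 124 ≡ 1, so λ ≡ 25·31 ≡ 37.
  x = λ² - 32 - 32 = 1369 - 64 ≡ 34; y = λ·(32 - 34) - 2 ≡ 6. → (34, 6)
4P = (34, 6).
Next 3Q:
Repeated addition: build up to 3Q.
2Q: tangent at (20, 19): λ = (3·20² + 28)/(2·19) ≡ 39/38. 38⁻¹ ≡ 27 (mod 41) since 38·27 = 1026 ≡ 1, so λ ≡ 39·27 ≡ 28.
  x = λ² - 20 - 20 = 784 - 40 ≡ 6; y = λ·(20 - 6) - 19 ≡ 4. → (6, 4)
3Q: (6, 4) + (20, 19). λ = (19 - 4)/(20 - 6) ≡ 15/14 mod 41. 14⁻¹ ≡ 3 (mod 41), so λ ≡ 4.
  x = λ² - 6 - 20 = 16 - 26 ≡ 31; y = λ·(6 - 31) - 4 ≡ 19. → (31, 19)
3Q = (31, 19).
Finally 4P + 3Q:
(34, 6) + (31, 19). λ = (19 - 6)/(31 - 34) ≡ 13/38 mod 41. 38⁻¹ ≡ 27 (mod 41), so λ ≡ 23.
  x = λ² - 34 - 31 = 529 - 65 ≡ 13; y = λ·(34 - 13) - 6 ≡ 26. → (13, 26)

(13, 26)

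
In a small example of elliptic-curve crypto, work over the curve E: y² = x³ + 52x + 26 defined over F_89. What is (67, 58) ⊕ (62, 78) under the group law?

(65, 23)

(67, 58) + (62, 78). λ = (78 - 58)/(62 - 67) ≡ 20/84 mod 89. 84⁻¹ ≡ 71 (mod 89) since 84·71 = 5964 ≡ 1, so λ ≡ 85.
  x = λ² - 67 - 62 = 7225 - 129 ≡ 65; y = λ·(67 - 65) - 58 ≡ 23. → (65, 23)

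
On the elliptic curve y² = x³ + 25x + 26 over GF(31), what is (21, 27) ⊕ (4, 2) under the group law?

(21, 27) + (4, 2). λ = (2 - 27)/(4 - 21) ≡ 6/14 mod 31. 14⁻¹ ≡ 20 (mod 31) since 14·20 = 280 ≡ 1, so λ ≡ 27.
  x = λ² - 21 - 4 = 729 - 25 ≡ 22; y = λ·(21 - 22) - 27 ≡ 8. → (22, 8)

(22, 8)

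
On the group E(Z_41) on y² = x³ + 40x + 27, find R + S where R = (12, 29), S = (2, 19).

(28, 37)

(12, 29) + (2, 19). λ = (19 - 29)/(2 - 12) ≡ 31/31 mod 41. 31⁻¹ ≡ 4 (mod 41), so λ ≡ 1.
  x = λ² - 12 - 2 = 1 - 14 ≡ 28; y = λ·(12 - 28) - 29 ≡ 37. → (28, 37)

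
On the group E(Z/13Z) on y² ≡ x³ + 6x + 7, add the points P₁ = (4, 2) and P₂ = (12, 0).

(6, 5)

(4, 2) + (12, 0). λ = (0 - 2)/(12 - 4) ≡ 11/8 mod 13. 8⁻¹ ≡ 5 (mod 13) since 8·5 = 40 ≡ 1, so λ ≡ 3.
  x = λ² - 4 - 12 = 9 - 16 ≡ 6; y = λ·(4 - 6) - 2 ≡ 5. → (6, 5)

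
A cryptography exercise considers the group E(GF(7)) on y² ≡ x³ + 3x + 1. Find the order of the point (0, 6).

4

2P: tangent at (0, 6): λ = (3·0² + 3)/(2·6) ≡ 3/5. 5⁻¹ ≡ 3 (mod 7), so λ ≡ 3·3 ≡ 2.
  x = λ² - 0 - 0 = 4 - 0 ≡ 4; y = λ·(0 - 4) - 6 ≡ 0. → (4, 0)
3P: (4, 0) + (0, 6). λ = (6 - 0)/(0 - 4) ≡ 6/3 mod 7. 3⁻¹ ≡ 5 (mod 7), so λ ≡ 2.
  x = λ² - 4 - 0 = 4 - 4 ≡ 0; y = λ·(4 - 0) - 0 ≡ 1. → (0, 1)
4P: (0, 1) + (0, 6): same x and y₁ ≡ -y₂, so the sum is the point at infinity.
4P = the point at infinity, so the order is 4.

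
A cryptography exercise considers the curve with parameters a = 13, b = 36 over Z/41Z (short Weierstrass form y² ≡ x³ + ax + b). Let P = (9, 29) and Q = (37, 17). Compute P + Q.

(9, 29) + (37, 17). λ = (17 - 29)/(37 - 9) ≡ 29/28 mod 41. 28⁻¹ ≡ 22 (mod 41), so λ ≡ 23.
  x = λ² - 9 - 37 = 529 - 46 ≡ 32; y = λ·(9 - 32) - 29 ≡ 16. → (32, 16)

(32, 16)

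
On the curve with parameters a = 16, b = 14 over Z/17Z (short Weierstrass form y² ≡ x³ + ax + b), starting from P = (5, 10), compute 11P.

Double-and-add on 11 = (1011)₂. Start with P = (5, 10) for the leading 1-bit.
double: tangent at (5, 10): λ = (3·5² + 16)/(2·10) ≡ 6/3. 3⁻¹ ≡ 6 (mod 17) since 3·6 = 18 ≡ 1, so λ ≡ 6·6 ≡ 2.
  x = λ² - 5 - 5 = 4 - 10 ≡ 11; y = λ·(5 - 11) - 10 ≡ 12. → (11, 12)
double: tangent at (11, 12): λ = (3·11² + 16)/(2·12) ≡ 5/7. 7⁻¹ ≡ 5 (mod 17), so λ ≡ 5·5 ≡ 8.
  x = λ² - 11 - 11 = 64 - 22 ≡ 8; y = λ·(11 - 8) - 12 ≡ 12. → (8, 12)
add P: (8, 12) + (5, 10). λ = (10 - 12)/(5 - 8) ≡ 15/14 mod 17. 14⁻¹ ≡ 11 (mod 17), so λ ≡ 12.
  x = λ² - 8 - 5 = 144 - 13 ≡ 12; y = λ·(8 - 12) - 12 ≡ 8. → (12, 8)
double: tangent at (12, 8): λ = (3·12² + 16)/(2·8) ≡ 6/16. 16⁻¹ ≡ 16 (mod 17), so λ ≡ 6·16 ≡ 11.
  x = λ² - 12 - 12 = 121 - 24 ≡ 12; y = λ·(12 - 12) - 8 ≡ 9. → (12, 9)
add P: (12, 9) + (5, 10). λ = (10 - 9)/(5 - 12) ≡ 1/10 mod 17. 10⁻¹ ≡ 12 (mod 17) since 10·12 = 120 ≡ 1, so λ ≡ 12.
  x = λ² - 12 - 5 = 144 - 17 ≡ 8; y = λ·(12 - 8) - 9 ≡ 5. → (8, 5)

(8, 5)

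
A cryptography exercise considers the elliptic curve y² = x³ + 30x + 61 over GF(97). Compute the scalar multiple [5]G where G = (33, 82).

(74, 28)

Double-and-add on 5 = (101)₂. Start with G = (33, 82) for the leading 1-bit.
double: tangent at (33, 82): λ = (3·33² + 30)/(2·82) ≡ 96/67. 67⁻¹ ≡ 42 (mod 97), so λ ≡ 96·42 ≡ 55.
  x = λ² - 33 - 33 = 3025 - 66 ≡ 49; y = λ·(33 - 49) - 82 ≡ 8. → (49, 8)
double: tangent at (49, 8): λ = (3·49² + 30)/(2·8) ≡ 55/16. 16⁻¹ ≡ 91 (mod 97), so λ ≡ 55·91 ≡ 58.
  x = λ² - 49 - 49 = 3364 - 98 ≡ 65; y = λ·(49 - 65) - 8 ≡ 34. → (65, 34)
add G: (65, 34) + (33, 82). λ = (82 - 34)/(33 - 65) ≡ 48/65 mod 97. 65⁻¹ ≡ 3 (mod 97) since 65·3 = 195 ≡ 1, so λ ≡ 47.
  x = λ² - 65 - 33 = 2209 - 98 ≡ 74; y = λ·(65 - 74) - 34 ≡ 28. → (74, 28)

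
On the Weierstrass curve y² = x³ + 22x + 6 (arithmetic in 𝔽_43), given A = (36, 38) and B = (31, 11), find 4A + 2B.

First 4A:
Double-and-add on 4 = (100)₂. Start with A = (36, 38) for the leading 1-bit.
double: tangent at (36, 38): λ = (3·36² + 22)/(2·38) ≡ 40/33. 33⁻¹ ≡ 30 (mod 43), so λ ≡ 40·30 ≡ 39.
  x = λ² - 36 - 36 = 1521 - 72 ≡ 30; y = λ·(36 - 30) - 38 ≡ 24. → (30, 24)
double: tangent at (30, 24): λ = (3·30² + 22)/(2·24) ≡ 13/5. 5⁻¹ ≡ 26 (mod 43) since 5·26 = 130 ≡ 1, so λ ≡ 13·26 ≡ 37.
  x = λ² - 30 - 30 = 1369 - 60 ≡ 19; y = λ·(30 - 19) - 24 ≡ 39. → (19, 39)
4A = (19, 39).
Next 2B:
Repeated addition: build up to 2B.
2B: tangent at (31, 11): λ = (3·31² + 22)/(2·11) ≡ 24/22. 22⁻¹ ≡ 2 (mod 43) since 22·2 = 44 ≡ 1, so λ ≡ 24·2 ≡ 5.
  x = λ² - 31 - 31 = 25 - 62 ≡ 6; y = λ·(31 - 6) - 11 ≡ 28. → (6, 28)
2B = (6, 28).
Finally 4A + 2B:
(19, 39) + (6, 28). λ = (28 - 39)/(6 - 19) ≡ 32/30 mod 43. 30⁻¹ ≡ 33 (mod 43), so λ ≡ 24.
  x = λ² - 19 - 6 = 576 - 25 ≡ 35; y = λ·(19 - 35) - 39 ≡ 7. → (35, 7)

(35, 7)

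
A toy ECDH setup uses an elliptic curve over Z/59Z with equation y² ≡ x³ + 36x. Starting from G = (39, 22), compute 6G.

Repeated addition: build up to 6G.
2G: tangent at (39, 22): λ = (3·39² + 36)/(2·22) ≡ 56/44. 44⁻¹ ≡ 55 (mod 59), so λ ≡ 56·55 ≡ 12.
  x = λ² - 39 - 39 = 144 - 78 ≡ 7; y = λ·(39 - 7) - 22 ≡ 8. → (7, 8)
3G: (7, 8) + (39, 22). λ = (22 - 8)/(39 - 7) ≡ 14/32 mod 59. 32⁻¹ ≡ 24 (mod 59), so λ ≡ 41.
  x = λ² - 7 - 39 = 1681 - 46 ≡ 42; y = λ·(7 - 42) - 8 ≡ 32. → (42, 32)
4G: (42, 32) + (39, 22). λ = (22 - 32)/(39 - 42) ≡ 49/56 mod 59. 56⁻¹ ≡ 39 (mod 59), so λ ≡ 23.
  x = λ² - 42 - 39 = 529 - 81 ≡ 35; y = λ·(42 - 35) - 32 ≡ 11. → (35, 11)
5G: (35, 11) + (39, 22). λ = (22 - 11)/(39 - 35) ≡ 11/4 mod 59. 4⁻¹ ≡ 15 (mod 59), so λ ≡ 47.
  x = λ² - 35 - 39 = 2209 - 74 ≡ 11; y = λ·(35 - 11) - 11 ≡ 55. → (11, 55)
6G: (11, 55) + (39, 22). λ = (22 - 55)/(39 - 11) ≡ 26/28 mod 59. 28⁻¹ ≡ 19 (mod 59), so λ ≡ 22.
  x = λ² - 11 - 39 = 484 - 50 ≡ 21; y = λ·(11 - 21) - 55 ≡ 20. → (21, 20)

(21, 20)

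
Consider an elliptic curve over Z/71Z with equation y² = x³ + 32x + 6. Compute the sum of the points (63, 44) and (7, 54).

(33, 47)

(63, 44) + (7, 54). λ = (54 - 44)/(7 - 63) ≡ 10/15 mod 71. 15⁻¹ ≡ 19 (mod 71), so λ ≡ 48.
  x = λ² - 63 - 7 = 2304 - 70 ≡ 33; y = λ·(63 - 33) - 44 ≡ 47. → (33, 47)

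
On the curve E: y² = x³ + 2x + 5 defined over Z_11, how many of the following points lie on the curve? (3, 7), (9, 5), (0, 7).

2

(3, 7): 7² ≡ 5, rhs ≡ 5 → on.
(9, 5): 5² ≡ 3, rhs ≡ 4 → off.
(0, 7): 7² ≡ 5, rhs ≡ 5 → on.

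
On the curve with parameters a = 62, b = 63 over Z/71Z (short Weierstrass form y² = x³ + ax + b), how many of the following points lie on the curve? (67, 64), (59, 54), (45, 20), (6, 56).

3

(67, 64): 64² ≡ 49, rhs ≡ 35 → off.
(59, 54): 54² ≡ 5, rhs ≡ 5 → on.
(45, 20): 20² ≡ 45, rhs ≡ 45 → on.
(6, 56): 56² ≡ 12, rhs ≡ 12 → on.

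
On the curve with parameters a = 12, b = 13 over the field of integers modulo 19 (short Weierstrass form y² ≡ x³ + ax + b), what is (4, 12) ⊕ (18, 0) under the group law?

(4, 12) + (18, 0). λ = (0 - 12)/(18 - 4) ≡ 7/14 mod 19. 14⁻¹ ≡ 15 (mod 19), so λ ≡ 10.
  x = λ² - 4 - 18 = 100 - 22 ≡ 2; y = λ·(4 - 2) - 12 ≡ 8. → (2, 8)

(2, 8)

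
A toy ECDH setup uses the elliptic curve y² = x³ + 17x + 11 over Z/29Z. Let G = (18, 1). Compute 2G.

(17, 15)

tangent at (18, 1): λ = (3·18² + 17)/(2·1) ≡ 3/2. 2⁻¹ ≡ 15 (mod 29) since 2·15 = 30 ≡ 1, so λ ≡ 3·15 ≡ 16.
  x = λ² - 18 - 18 = 256 - 36 ≡ 17; y = λ·(18 - 17) - 1 ≡ 15. → (17, 15)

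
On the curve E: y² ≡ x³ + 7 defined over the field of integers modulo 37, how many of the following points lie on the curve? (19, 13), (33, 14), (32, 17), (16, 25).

(19, 13): 13² ≡ 21, rhs ≡ 21 → on.
(33, 14): 14² ≡ 11, rhs ≡ 17 → off.
(32, 17): 17² ≡ 30, rhs ≡ 30 → on.
(16, 25): 25² ≡ 33, rhs ≡ 33 → on.

3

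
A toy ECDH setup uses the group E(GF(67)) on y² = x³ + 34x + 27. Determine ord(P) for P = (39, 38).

2P: tangent at (39, 38): λ = (3·39² + 34)/(2·38) ≡ 41/9. 9⁻¹ ≡ 15 (mod 67), so λ ≡ 41·15 ≡ 12.
  x = λ² - 39 - 39 = 144 - 78 ≡ 66; y = λ·(39 - 66) - 38 ≡ 40. → (66, 40)
3P: (66, 40) + (39, 38). λ = (38 - 40)/(39 - 66) ≡ 65/40 mod 67. 40⁻¹ ≡ 62 (mod 67), so λ ≡ 10.
  x = λ² - 66 - 39 = 100 - 105 ≡ 62; y = λ·(66 - 62) - 40 ≡ 0. → (62, 0)
4P: (62, 0) + (39, 38). λ = (38 - 0)/(39 - 62) ≡ 38/44 mod 67. 44⁻¹ ≡ 32 (mod 67), so λ ≡ 10.
  x = λ² - 62 - 39 = 100 - 101 ≡ 66; y = λ·(62 - 66) - 0 ≡ 27. → (66, 27)
5P: (66, 27) + (39, 38). λ = (38 - 27)/(39 - 66) ≡ 11/40 mod 67. 40⁻¹ ≡ 62 (mod 67) since 40·62 = 2480 ≡ 1, so λ ≡ 12.
  x = λ² - 66 - 39 = 144 - 105 ≡ 39; y = λ·(66 - 39) - 27 ≡ 29. → (39, 29)
6P: (39, 29) + (39, 38): same x and y₁ ≡ -y₂, so the sum is O.
6P = O, so the order is 6.

6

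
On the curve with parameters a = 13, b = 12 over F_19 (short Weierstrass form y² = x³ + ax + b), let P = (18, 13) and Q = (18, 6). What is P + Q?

O

The two points share x = 18 and their y-coordinates satisfy 13 + 6 ≡ 0 (mod 19), so they are inverses. Their sum is 𝒪.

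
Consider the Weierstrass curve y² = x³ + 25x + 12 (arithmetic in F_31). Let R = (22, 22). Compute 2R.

tangent at (22, 22): λ = (3·22² + 25)/(2·22) ≡ 20/13. 13⁻¹ ≡ 12 (mod 31) since 13·12 = 156 ≡ 1, so λ ≡ 20·12 ≡ 23.
  x = λ² - 22 - 22 = 529 - 44 ≡ 20; y = λ·(22 - 20) - 22 ≡ 24. → (20, 24)

(20, 24)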